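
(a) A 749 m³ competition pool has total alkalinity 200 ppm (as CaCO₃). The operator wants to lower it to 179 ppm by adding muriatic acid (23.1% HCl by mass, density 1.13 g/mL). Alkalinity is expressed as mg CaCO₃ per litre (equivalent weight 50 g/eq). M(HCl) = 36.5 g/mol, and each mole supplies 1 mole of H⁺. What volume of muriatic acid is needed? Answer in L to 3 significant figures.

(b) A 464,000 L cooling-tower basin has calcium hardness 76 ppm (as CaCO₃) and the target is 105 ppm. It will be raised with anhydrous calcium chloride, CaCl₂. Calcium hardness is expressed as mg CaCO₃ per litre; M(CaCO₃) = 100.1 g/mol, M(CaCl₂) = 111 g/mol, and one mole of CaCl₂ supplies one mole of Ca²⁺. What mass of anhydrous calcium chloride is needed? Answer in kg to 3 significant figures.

(a) 44.0 L; (b) 14.9 kg

(a) Volume: 749 m³ = 749,000 L.
(a) Alkalinity to neutralize: (200 − 179) = 21 mg/L as CaCO₃ × 749,000 L = 15,730 g as CaCO₃.
(a) Equivalents of H⁺ required: 15,730 ÷ 50 g/eq = 314.6 eq = 314.6 mol HCl.
(a) Mass of HCl: 314.6 × 36.5 = 11,480 g.
(a) Mass of 23.1% solution: 11,480 / 0.231 = 49,710 g.
(a) Volume: 49,710 g ÷ 1.13 g/mL = 43,990 mL.

(b) Hardness to add: (105 − 76) = 29 mg/L as CaCO₃ × 464,000 L = 13,460 g as CaCO₃.
(b) Moles of Ca²⁺ (1 mol Ca²⁺ ≡ 1 mol CaCO₃): 13,460 / 100.1 g/mol = 134.4 mol.
(b) Mass of CaCl₂: 134.4 × 111 = 14,920 g.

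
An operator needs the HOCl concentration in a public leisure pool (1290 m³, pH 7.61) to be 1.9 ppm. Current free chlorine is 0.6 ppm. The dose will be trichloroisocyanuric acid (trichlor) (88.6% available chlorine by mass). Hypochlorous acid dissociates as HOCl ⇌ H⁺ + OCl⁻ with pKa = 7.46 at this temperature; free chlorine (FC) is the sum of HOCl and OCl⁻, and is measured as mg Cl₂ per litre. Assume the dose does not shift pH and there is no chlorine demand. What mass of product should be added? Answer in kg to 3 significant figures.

5.80 kg

Volume: 1290 m³ = 1,290,000 L.
[OCl⁻]/[HOCl] = 10^(pH − pKa) = 10^(7.61 − 7.46) = 1.413; fraction as HOCl = 1/(1 + 1.413) = 0.4145.
Free chlorine required for 1.9 ppm HOCl: 1.9 / 0.4145 = 4.584 ppm.
FC to add: 4.584 − 0.6 = 3.984 mg/L as Cl₂.
Cl₂ equivalent: 3.984 mg/L × 1,290,000 L = 5139 g.
Product at 88.6% available Cl: 5139 / 0.886 = 5800 g.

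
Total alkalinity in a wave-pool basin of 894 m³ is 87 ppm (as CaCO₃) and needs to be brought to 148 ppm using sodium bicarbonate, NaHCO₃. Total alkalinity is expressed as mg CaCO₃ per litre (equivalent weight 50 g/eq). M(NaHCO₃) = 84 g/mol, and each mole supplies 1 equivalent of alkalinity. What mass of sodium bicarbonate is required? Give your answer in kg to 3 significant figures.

91.6 kg

Volume: 894 m³ = 894,000 L.
Alkalinity to add: (148 − 87) = 61 mg/L as CaCO₃ × 894,000 L = 54,530 g as CaCO₃.
Equivalents: 54,530 g ÷ 50 g/eq = 1091 eq.
NaHCO₃ supplies 1 eq per mole → 1091 mol.
Mass: 1091 mol × 84 g/mol = 91,620 g.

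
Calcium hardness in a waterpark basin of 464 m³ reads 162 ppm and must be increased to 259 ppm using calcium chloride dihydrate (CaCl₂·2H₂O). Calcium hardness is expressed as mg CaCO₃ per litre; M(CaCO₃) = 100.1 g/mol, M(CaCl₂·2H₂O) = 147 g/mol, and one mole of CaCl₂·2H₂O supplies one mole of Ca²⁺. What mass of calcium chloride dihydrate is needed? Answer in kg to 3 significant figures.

66.1 kg

Volume: 464 m³ = 464,000 L.
Hardness to add: (259 − 162) = 97 mg/L as CaCO₃ × 464,000 L = 45,010 g as CaCO₃.
Moles of Ca²⁺ (1 mol Ca²⁺ ≡ 1 mol CaCO₃): 45,010 / 100.1 g/mol = 449.6 mol.
Mass of CaCl₂·2H₂O: 449.6 × 147 = 66,100 g.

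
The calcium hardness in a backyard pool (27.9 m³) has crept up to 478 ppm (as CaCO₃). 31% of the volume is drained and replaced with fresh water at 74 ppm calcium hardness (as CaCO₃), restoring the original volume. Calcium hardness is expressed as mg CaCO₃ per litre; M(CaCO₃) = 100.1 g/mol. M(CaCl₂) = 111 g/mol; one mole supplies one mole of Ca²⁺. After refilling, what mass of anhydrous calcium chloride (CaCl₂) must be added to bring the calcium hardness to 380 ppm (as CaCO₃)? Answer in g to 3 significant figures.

Volume: 27.9 m³ = 27,900 L.
After draining 31% and refilling: 478 × 0.69 + 74 × 0.31 = 352.76 ppm.
Deficit to target: 380 − 352.76 = 27.24 mg/L.
As CaCO₃: 27.24 mg/L × 27,900 L = 760 g; ÷ 100.1 = 7.592 mol Ca²⁺.
Mass: 7.592 × 111 = 842.8 g.

843 g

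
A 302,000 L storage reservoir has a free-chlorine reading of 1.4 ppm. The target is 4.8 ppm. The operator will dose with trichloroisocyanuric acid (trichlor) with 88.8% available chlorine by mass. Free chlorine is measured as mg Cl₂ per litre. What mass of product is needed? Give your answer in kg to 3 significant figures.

Chlorine deficit: 4.8 − 1.4 = 3.4 ppm = 3.4 mg/L as Cl₂.
Cl₂ equivalent needed: 3.4 mg/L × 302,000 L = 1,027,000 mg = 1027 g.
Product at 88.8% available chlorine: 1027 / 0.888 = 1156 g.

1.16 kg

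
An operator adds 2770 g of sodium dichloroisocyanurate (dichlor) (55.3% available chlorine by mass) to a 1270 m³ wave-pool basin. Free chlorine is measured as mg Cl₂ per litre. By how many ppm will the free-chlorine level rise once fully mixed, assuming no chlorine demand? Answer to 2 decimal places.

Volume: 1270 m³ = 1,270,000 L.
Available chlorine delivered: 2770 g × 0.553 = 1532 g as Cl₂.
Concentration rise: 1532 g / 1,270,000 L = 1.206 mg/L = 1.21 ppm.

1.21 ppm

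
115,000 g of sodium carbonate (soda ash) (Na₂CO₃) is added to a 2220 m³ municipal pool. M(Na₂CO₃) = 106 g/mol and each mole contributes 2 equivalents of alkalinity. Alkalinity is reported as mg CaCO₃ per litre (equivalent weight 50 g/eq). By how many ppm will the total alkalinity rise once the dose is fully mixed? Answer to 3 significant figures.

Volume: 2220 m³ = 2,220,000 L.
Moles of Na₂CO₃: 115,000 g ÷ 106 g/mol = 1085 mol → 2170 eq of alkalinity.
As CaCO₃: 2170 eq × 50 g/eq = 108,500 g.
Rise: 108,500 g / 2,220,000 L × 1000 = 48.87 mg/L.

48.9 ppm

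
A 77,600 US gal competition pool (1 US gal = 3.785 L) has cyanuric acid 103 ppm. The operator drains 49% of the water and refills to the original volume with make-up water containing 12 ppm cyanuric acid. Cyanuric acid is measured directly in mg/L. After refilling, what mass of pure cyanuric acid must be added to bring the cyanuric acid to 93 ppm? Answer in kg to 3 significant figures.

10.2 kg

Volume: 77,600 US gal × 3.785 L/gal = 293,716 L.
After draining 49% and refilling: 103 × 0.51 + 12 × 0.49 = 58.41 ppm.
Deficit to target: 93 − 58.41 = 34.59 mg/L.
Mass: 34.59 mg/L × 293,716 L = 10,160 g cyanuric acid.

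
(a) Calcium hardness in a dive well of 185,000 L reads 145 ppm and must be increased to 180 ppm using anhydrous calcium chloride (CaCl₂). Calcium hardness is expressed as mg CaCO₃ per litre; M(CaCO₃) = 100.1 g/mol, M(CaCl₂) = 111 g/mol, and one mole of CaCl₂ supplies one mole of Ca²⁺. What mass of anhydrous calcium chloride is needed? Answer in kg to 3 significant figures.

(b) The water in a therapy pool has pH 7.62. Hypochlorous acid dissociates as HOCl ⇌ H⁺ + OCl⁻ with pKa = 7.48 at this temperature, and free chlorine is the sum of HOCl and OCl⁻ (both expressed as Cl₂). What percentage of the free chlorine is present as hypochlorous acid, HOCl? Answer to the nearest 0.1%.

(a) Hardness to add: (180 − 145) = 35 mg/L as CaCO₃ × 185,000 L = 6475 g as CaCO₃.
(a) Moles of Ca²⁺ (1 mol Ca²⁺ ≡ 1 mol CaCO₃): 6475 / 100.1 g/mol = 64.69 mol.
(a) Mass of CaCl₂: 64.69 × 111 = 7180 g.

(b) [OCl⁻]/[HOCl] = 10^(pH − pKa) = 10^(7.62 − 7.48) = 10^0.14 = 1.38.
(b) Fraction as HOCl = 1 / (1 + 1.38) = 0.4201.

(a) 7.18 kg; (b) 42.0%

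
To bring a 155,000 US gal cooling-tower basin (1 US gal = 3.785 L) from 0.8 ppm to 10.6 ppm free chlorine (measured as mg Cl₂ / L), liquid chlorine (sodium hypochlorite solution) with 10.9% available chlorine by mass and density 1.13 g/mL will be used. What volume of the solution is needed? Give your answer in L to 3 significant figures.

Volume: 155,000 US gal × 3.785 L/gal = 586,675 L.
Chlorine deficit: 10.6 − 0.8 = 9.8 ppm = 9.8 mg/L as Cl₂.
Cl₂ equivalent needed: 9.8 mg/L × 586,675 L = 5,749,000 mg = 5749 g.
Product at 10.9% available chlorine: 5749 / 0.109 = 52,750 g.
Volume at density 1.13 g/mL: 52,750 g ÷ 1.13 g/mL = 46,680 mL.

46.7 L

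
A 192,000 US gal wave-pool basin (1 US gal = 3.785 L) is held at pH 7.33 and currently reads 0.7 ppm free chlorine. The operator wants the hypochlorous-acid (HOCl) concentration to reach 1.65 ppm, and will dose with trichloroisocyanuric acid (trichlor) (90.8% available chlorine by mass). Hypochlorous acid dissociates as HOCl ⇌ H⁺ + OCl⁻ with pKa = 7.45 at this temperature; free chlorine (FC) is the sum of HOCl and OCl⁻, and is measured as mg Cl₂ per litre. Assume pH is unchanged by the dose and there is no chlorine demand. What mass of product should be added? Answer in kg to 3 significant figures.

1.76 kg

Volume: 192,000 US gal × 3.785 L/gal = 726,720 L.
[OCl⁻]/[HOCl] = 10^(pH − pKa) = 10^(7.33 − 7.45) = 0.7586; fraction as HOCl = 1/(1 + 0.7586) = 0.5686.
Free chlorine required for 1.65 ppm HOCl: 1.65 / 0.5686 = 2.902 ppm.
FC to add: 2.902 − 0.7 = 2.202 mg/L as Cl₂.
Cl₂ equivalent: 2.202 mg/L × 726,720 L = 1600 g.
Product at 90.8% available Cl: 1600 / 0.908 = 1762 g.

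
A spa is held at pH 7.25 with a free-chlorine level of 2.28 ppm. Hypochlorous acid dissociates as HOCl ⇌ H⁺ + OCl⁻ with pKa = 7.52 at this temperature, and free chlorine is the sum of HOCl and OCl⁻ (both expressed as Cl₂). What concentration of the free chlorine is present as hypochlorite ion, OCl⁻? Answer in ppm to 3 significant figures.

0.797 ppm

[OCl⁻]/[HOCl] = 10^(pH − pKa) = 10^(7.25 − 7.52) = 10^-0.27 = 0.537.
Fraction as HOCl = 1 / (1 + 0.537) = 0.6506.
OCl⁻ = (1 − 0.6506) × 2.28 ppm = 0.7966 ppm.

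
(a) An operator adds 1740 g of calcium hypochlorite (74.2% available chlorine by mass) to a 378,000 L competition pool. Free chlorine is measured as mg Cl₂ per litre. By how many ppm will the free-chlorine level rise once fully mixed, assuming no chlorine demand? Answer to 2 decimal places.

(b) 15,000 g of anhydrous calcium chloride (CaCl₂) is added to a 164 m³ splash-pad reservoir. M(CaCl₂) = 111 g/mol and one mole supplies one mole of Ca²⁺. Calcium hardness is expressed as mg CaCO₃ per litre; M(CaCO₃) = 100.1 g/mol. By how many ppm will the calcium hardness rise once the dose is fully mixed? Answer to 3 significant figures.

(a) 3.42 ppm; (b) 82.5 ppm

(a) Available chlorine delivered: 1740 g × 0.742 = 1291 g as Cl₂.
(a) Concentration rise: 1291 g / 378,000 L = 3.416 mg/L = 3.42 ppm.

(b) Volume: 164 m³ = 164,000 L.
(b) Moles of Ca²⁺: 15,000 g ÷ 111 g/mol = 135.1 mol.
(b) As CaCO₃: 135.1 mol × 100.1 g/mol = 13,530 g.
(b) Rise: 13,530 g / 164,000 L × 1000 = 82.48 mg/L.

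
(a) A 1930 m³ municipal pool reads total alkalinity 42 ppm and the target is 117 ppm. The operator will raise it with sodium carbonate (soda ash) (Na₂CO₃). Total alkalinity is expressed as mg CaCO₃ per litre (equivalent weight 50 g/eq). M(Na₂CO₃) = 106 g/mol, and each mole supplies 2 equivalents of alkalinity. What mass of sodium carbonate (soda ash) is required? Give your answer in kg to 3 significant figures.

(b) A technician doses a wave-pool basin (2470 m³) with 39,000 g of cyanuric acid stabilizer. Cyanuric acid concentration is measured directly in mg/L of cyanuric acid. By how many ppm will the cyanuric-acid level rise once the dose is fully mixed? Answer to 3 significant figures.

(a) 153 kg; (b) 15.8 ppm

(a) Volume: 1930 m³ = 1,930,000 L.
(a) Alkalinity to add: (117 − 42) = 75 mg/L as CaCO₃ × 1,930,000 L = 144,800 g as CaCO₃.
(a) Equivalents: 144,800 g ÷ 50 g/eq = 2895 eq.
(a) Each mole of Na₂CO₃ supplies 2 eq, so 2895 / 2 = 1448 mol.
(a) Mass: 1448 mol × 106 g/mol = 153,400 g.

(b) Volume: 2470 m³ = 2,470,000 L.
(b) Rise: 39,000 g / 2,470,000 L × 1000 = 15.79 mg/L.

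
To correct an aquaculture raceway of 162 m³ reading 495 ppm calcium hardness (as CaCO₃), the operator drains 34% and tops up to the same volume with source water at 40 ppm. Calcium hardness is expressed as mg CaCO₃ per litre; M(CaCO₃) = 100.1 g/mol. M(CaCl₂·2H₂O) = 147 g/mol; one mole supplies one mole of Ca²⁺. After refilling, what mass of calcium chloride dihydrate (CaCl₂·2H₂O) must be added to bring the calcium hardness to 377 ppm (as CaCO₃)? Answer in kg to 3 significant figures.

Volume: 162 m³ = 162,000 L.
After draining 34% and refilling: 495 × 0.66 + 40 × 0.34 = 340.3 ppm.
Deficit to target: 377 − 340.3 = 36.7 mg/L.
As CaCO₃: 36.7 mg/L × 162,000 L = 5945 g; ÷ 100.1 = 59.39 mol Ca²⁺.
Mass: 59.39 × 147 = 8731 g.

8.73 kg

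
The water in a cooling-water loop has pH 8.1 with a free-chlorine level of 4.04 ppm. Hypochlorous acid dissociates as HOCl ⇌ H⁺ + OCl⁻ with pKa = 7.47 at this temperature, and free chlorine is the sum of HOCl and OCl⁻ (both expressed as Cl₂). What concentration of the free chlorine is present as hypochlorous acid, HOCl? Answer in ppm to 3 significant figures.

0.767 ppm

[OCl⁻]/[HOCl] = 10^(pH − pKa) = 10^(8.1 − 7.47) = 10^0.63 = 4.266.
Fraction as HOCl = 1 / (1 + 4.266) = 0.1899.
HOCl = 0.1899 × 4.04 ppm = 0.7672 ppm.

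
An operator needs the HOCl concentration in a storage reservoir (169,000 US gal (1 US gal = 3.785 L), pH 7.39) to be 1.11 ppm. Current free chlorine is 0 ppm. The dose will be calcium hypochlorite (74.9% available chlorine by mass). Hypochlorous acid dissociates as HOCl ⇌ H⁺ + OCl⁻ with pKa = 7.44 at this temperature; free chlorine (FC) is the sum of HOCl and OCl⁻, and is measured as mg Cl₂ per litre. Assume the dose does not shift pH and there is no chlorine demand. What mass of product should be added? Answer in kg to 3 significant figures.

1.79 kg

Volume: 169,000 US gal × 3.785 L/gal = 639,665 L.
[OCl⁻]/[HOCl] = 10^(pH − pKa) = 10^(7.39 − 7.44) = 0.8913; fraction as HOCl = 1/(1 + 0.8913) = 0.5288.
Free chlorine required for 1.11 ppm HOCl: 1.11 / 0.5288 = 2.099 ppm.
FC to add: 2.099 − 0 = 2.099 mg/L as Cl₂.
Cl₂ equivalent: 2.099 mg/L × 639,665 L = 1343 g.
Product at 74.9% available Cl: 1343 / 0.749 = 1793 g.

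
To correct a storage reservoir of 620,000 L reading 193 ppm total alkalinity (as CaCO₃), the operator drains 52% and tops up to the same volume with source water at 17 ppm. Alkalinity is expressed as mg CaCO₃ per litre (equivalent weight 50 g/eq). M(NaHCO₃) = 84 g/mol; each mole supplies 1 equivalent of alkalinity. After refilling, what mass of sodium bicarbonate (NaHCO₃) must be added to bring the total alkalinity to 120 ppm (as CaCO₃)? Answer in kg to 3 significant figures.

After draining 52% and refilling: 193 × 0.48 + 17 × 0.52 = 101.48 ppm.
Deficit to target: 120 − 101.48 = 18.52 mg/L.
As CaCO₃: 18.52 mg/L × 620,000 L = 11,480 g; ÷ 50 g/eq ÷ 1 = 229.6 mol NaHCO₃.
Mass: 229.6 × 84 = 19,290 g.

19.3 kg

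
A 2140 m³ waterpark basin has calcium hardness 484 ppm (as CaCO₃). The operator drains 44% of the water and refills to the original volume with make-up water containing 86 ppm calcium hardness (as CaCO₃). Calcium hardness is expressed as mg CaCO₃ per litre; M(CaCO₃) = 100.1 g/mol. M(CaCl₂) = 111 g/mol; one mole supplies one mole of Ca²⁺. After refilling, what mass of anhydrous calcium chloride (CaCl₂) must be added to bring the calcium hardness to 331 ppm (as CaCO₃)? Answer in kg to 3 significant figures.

Volume: 2140 m³ = 2,140,000 L.
After draining 44% and refilling: 484 × 0.56 + 86 × 0.44 = 308.88 ppm.
Deficit to target: 331 − 308.88 = 22.12 mg/L.
As CaCO₃: 22.12 mg/L × 2,140,000 L = 47,340 g; ÷ 100.1 = 472.9 mol Ca²⁺.
Mass: 472.9 × 111 = 52,490 g.

52.5 kg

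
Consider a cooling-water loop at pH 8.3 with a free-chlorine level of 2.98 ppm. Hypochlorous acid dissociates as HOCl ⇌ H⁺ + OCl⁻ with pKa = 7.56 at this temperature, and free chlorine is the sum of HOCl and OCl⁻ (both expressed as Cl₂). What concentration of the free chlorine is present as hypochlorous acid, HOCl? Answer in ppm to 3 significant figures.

[OCl⁻]/[HOCl] = 10^(pH − pKa) = 10^(8.3 − 7.56) = 10^0.74 = 5.495.
Fraction as HOCl = 1 / (1 + 5.495) = 0.154.
HOCl = 0.154 × 2.98 ppm = 0.4588 ppm.

0.459 ppm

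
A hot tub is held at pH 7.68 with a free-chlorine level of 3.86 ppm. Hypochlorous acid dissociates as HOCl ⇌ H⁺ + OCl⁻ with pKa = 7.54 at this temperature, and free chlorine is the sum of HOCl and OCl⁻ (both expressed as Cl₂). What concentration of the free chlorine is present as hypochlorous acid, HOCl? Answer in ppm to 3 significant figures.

1.62 ppm

[OCl⁻]/[HOCl] = 10^(pH − pKa) = 10^(7.68 − 7.54) = 10^0.14 = 1.38.
Fraction as HOCl = 1 / (1 + 1.38) = 0.4201.
HOCl = 0.4201 × 3.86 ppm = 1.622 ppm.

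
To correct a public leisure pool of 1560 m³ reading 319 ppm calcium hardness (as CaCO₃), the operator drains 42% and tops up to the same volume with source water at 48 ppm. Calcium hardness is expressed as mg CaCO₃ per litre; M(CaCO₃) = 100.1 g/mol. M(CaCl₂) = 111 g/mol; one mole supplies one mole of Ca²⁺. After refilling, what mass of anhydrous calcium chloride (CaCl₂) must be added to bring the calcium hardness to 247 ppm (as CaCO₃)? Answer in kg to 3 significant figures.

72.3 kg

Volume: 1560 m³ = 1,560,000 L.
After draining 42% and refilling: 319 × 0.58 + 48 × 0.42 = 205.18 ppm.
Deficit to target: 247 − 205.18 = 41.82 mg/L.
As CaCO₃: 41.82 mg/L × 1,560,000 L = 65,240 g; ÷ 100.1 = 651.7 mol Ca²⁺.
Mass: 651.7 × 111 = 72,340 g.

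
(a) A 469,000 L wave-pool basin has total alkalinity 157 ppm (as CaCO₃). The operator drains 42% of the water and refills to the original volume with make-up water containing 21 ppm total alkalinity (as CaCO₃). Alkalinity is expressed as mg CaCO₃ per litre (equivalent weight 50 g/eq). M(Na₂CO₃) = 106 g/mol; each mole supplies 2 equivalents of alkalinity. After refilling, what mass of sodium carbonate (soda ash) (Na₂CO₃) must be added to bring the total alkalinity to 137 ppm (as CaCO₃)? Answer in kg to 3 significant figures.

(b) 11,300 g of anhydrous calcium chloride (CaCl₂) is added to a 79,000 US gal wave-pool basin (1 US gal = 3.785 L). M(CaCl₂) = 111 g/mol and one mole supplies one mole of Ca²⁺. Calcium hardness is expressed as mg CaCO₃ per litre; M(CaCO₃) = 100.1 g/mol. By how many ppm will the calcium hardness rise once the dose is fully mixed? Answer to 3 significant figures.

(a) After draining 42% and refilling: 157 × 0.58 + 21 × 0.42 = 99.88 ppm.
(a) Deficit to target: 137 − 99.88 = 37.12 mg/L.
(a) As CaCO₃: 37.12 mg/L × 469,000 L = 17,410 g; ÷ 50 g/eq ÷ 2 = 174.1 mol Na₂CO₃.
(a) Mass: 174.1 × 106 = 18,450 g.

(b) Volume: 79,000 US gal × 3.785 L/gal = 299,015 L.
(b) Moles of Ca²⁺: 11,300 g ÷ 111 g/mol = 101.8 mol.
(b) As CaCO₃: 101.8 mol × 100.1 g/mol = 10,190 g.
(b) Rise: 10,190 g / 299,015 L × 1000 = 34.08 mg/L.

(a) 18.5 kg; (b) 34.1 ppm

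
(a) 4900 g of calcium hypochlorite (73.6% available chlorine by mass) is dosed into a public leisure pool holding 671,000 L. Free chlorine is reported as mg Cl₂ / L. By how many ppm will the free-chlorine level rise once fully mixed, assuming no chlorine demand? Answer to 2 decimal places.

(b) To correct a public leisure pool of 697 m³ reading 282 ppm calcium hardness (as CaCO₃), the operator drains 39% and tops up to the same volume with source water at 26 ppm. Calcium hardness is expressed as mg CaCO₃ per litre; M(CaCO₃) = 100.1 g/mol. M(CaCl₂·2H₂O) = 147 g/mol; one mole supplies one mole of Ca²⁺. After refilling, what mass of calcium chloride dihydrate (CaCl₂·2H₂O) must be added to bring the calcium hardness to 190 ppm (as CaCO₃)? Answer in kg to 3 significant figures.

(a) 5.37 ppm; (b) 8.02 kg

(a) Available chlorine delivered: 4900 g × 0.736 = 3606 g as Cl₂.
(a) Concentration rise: 3606 g / 671,000 L = 5.375 mg/L = 5.37 ppm.

(b) Volume: 697 m³ = 697,000 L.
(b) After draining 39% and refilling: 282 × 0.61 + 26 × 0.39 = 182.16 ppm.
(b) Deficit to target: 190 − 182.16 = 7.84 mg/L.
(b) As CaCO₃: 7.84 mg/L × 697,000 L = 5464 g; ÷ 100.1 = 54.59 mol Ca²⁺.
(b) Mass: 54.59 × 147 = 8025 g.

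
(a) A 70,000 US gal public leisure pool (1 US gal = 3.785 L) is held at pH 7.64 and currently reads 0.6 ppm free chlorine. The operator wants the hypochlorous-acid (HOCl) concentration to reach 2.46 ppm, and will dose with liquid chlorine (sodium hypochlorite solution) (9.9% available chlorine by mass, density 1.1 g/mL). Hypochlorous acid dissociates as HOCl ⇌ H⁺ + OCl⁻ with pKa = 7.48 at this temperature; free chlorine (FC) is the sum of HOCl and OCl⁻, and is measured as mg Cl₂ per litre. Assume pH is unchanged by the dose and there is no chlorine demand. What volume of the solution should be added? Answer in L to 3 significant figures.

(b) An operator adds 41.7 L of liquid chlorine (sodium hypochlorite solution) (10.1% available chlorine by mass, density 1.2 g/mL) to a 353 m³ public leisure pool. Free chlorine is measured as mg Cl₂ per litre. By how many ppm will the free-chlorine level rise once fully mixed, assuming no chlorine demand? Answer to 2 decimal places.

(a) Volume: 70,000 US gal × 3.785 L/gal = 264,950 L.
(a) [OCl⁻]/[HOCl] = 10^(pH − pKa) = 10^(7.64 − 7.48) = 1.445; fraction as HOCl = 1/(1 + 1.445) = 0.4089.
(a) Free chlorine required for 2.46 ppm HOCl: 2.46 / 0.4089 = 6.016 ppm.
(a) FC to add: 6.016 − 0.6 = 5.416 mg/L as Cl₂.
(a) Cl₂ equivalent: 5.416 mg/L × 264,950 L = 1435 g.
(a) Product at 9.9% available Cl: 1435 / 0.099 = 14,490 g.
(a) Volume: 14,490 g ÷ 1.1 g/mL = 13,180 mL.

(b) Volume: 353 m³ = 353,000 L.
(b) Mass of solution: 41.7 L × 1000 mL/L × 1.2 g/mL = 50,040 g.
(b) Available chlorine delivered: 50,040 g × 0.101 = 5054 g as Cl₂.
(b) Concentration rise: 5054 g / 353,000 L = 14.32 mg/L = 14.32 ppm.

(a) 13.2 L; (b) 14.32 ppm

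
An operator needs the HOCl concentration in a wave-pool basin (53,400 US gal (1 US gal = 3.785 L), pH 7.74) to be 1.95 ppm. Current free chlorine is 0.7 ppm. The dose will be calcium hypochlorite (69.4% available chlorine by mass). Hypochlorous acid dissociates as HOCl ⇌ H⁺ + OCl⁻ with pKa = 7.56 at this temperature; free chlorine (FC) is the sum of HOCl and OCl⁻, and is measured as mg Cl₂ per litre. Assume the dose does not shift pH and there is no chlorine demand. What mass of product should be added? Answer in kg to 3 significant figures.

1.22 kg

Volume: 53,400 US gal × 3.785 L/gal = 202,119 L.
[OCl⁻]/[HOCl] = 10^(pH − pKa) = 10^(7.74 − 7.56) = 1.514; fraction as HOCl = 1/(1 + 1.514) = 0.3978.
Free chlorine required for 1.95 ppm HOCl: 1.95 / 0.3978 = 4.901 ppm.
FC to add: 4.901 − 0.7 = 4.201 mg/L as Cl₂.
Cl₂ equivalent: 4.201 mg/L × 202,119 L = 849.2 g.
Product at 69.4% available Cl: 849.2 / 0.694 = 1224 g.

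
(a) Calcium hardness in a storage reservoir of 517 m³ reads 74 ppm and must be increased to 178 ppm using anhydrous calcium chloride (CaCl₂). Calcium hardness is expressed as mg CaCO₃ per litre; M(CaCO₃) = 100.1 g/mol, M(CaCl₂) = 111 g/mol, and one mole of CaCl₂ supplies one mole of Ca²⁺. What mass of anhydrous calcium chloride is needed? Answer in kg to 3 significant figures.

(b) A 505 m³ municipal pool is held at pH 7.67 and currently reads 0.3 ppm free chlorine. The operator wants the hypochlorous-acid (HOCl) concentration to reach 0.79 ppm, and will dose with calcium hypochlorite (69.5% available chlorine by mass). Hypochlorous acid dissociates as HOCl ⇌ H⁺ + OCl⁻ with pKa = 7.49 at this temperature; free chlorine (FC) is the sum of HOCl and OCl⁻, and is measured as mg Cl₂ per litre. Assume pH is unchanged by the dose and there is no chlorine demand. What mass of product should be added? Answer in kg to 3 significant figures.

(a) Volume: 517 m³ = 517,000 L.
(a) Hardness to add: (178 − 74) = 104 mg/L as CaCO₃ × 517,000 L = 53,770 g as CaCO₃.
(a) Moles of Ca²⁺ (1 mol Ca²⁺ ≡ 1 mol CaCO₃): 53,770 / 100.1 g/mol = 537.1 mol.
(a) Mass of CaCl₂: 537.1 × 111 = 59,620 g.

(b) Volume: 505 m³ = 505,000 L.
(b) [OCl⁻]/[HOCl] = 10^(pH − pKa) = 10^(7.67 − 7.49) = 1.514; fraction as HOCl = 1/(1 + 1.514) = 0.3978.
(b) Free chlorine required for 0.79 ppm HOCl: 0.79 / 0.3978 = 1.986 ppm.
(b) FC to add: 1.986 − 0.3 = 1.686 mg/L as Cl₂.
(b) Cl₂ equivalent: 1.686 mg/L × 505,000 L = 851.3 g.
(b) Product at 69.5% available Cl: 851.3 / 0.695 = 1225 g.

(a) 59.6 kg; (b) 1.22 kg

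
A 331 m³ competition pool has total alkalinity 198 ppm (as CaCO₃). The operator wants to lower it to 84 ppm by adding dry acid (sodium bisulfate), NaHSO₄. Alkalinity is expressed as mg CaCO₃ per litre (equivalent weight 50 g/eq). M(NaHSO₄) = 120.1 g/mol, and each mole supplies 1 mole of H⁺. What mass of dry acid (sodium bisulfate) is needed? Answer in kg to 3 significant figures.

Volume: 331 m³ = 331,000 L.
Alkalinity to neutralize: (198 − 84) = 114 mg/L as CaCO₃ × 331,000 L = 37,730 g as CaCO₃.
Equivalents of H⁺ required: 37,730 ÷ 50 g/eq = 754.7 eq = 754.7 mol NaHSO₄.
Mass of NaHSO₄: 754.7 × 120.1 = 90,640 g.

90.6 kg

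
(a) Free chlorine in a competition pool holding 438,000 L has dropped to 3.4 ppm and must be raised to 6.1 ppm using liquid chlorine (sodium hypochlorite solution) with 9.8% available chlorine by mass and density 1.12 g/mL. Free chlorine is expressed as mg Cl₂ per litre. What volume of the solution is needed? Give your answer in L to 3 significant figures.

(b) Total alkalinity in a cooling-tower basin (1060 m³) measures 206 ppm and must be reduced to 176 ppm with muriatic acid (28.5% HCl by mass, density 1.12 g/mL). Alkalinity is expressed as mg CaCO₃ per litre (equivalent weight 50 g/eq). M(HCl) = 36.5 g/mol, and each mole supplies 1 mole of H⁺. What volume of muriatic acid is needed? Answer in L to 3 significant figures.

(a) 10.8 L; (b) 72.7 L

(a) Chlorine deficit: 6.1 − 3.4 = 2.7 ppm = 2.7 mg/L as Cl₂.
(a) Cl₂ equivalent needed: 2.7 mg/L × 438,000 L = 1,183,000 mg = 1183 g.
(a) Product at 9.8% available chlorine: 1183 / 0.098 = 12,070 g.
(a) Volume at density 1.12 g/mL: 12,070 g ÷ 1.12 g/mL = 10,770 mL.

(b) Volume: 1060 m³ = 1,060,000 L.
(b) Alkalinity to neutralize: (206 − 176) = 30 mg/L as CaCO₃ × 1,060,000 L = 31,800 g as CaCO₃.
(b) Equivalents of H⁺ required: 31,800 ÷ 50 g/eq = 636 eq = 636 mol HCl.
(b) Mass of HCl: 636 × 36.5 = 23,210 g.
(b) Mass of 28.5% solution: 23,210 / 0.285 = 81,450 g.
(b) Volume: 81,450 g ÷ 1.12 g/mL = 72,730 mL.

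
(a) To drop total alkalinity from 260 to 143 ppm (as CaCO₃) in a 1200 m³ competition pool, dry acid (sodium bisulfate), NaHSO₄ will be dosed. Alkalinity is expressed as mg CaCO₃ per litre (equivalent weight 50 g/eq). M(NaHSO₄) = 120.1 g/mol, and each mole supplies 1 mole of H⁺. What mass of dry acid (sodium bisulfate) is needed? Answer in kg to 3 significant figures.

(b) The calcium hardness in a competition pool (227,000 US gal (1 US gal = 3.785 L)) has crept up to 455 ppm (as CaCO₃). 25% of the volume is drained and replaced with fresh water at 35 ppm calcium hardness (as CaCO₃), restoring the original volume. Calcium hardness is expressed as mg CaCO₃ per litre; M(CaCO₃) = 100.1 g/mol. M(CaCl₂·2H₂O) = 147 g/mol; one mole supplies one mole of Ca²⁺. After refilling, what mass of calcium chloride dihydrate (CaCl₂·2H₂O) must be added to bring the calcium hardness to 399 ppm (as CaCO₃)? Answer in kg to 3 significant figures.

(a) 337 kg; (b) 61.8 kg

(a) Volume: 1200 m³ = 1,200,000 L.
(a) Alkalinity to neutralize: (260 − 143) = 117 mg/L as CaCO₃ × 1,200,000 L = 140,400 g as CaCO₃.
(a) Equivalents of H⁺ required: 140,400 ÷ 50 g/eq = 2808 eq = 2808 mol NaHSO₄.
(a) Mass of NaHSO₄: 2808 × 120.1 = 337,200 g.

(b) Volume: 227,000 US gal × 3.785 L/gal = 859,195 L.
(b) After draining 25% and refilling: 455 × 0.75 + 35 × 0.25 = 350 ppm.
(b) Deficit to target: 399 − 350 = 49 mg/L.
(b) As CaCO₃: 49 mg/L × 859,195 L = 42,100 g; ÷ 100.1 = 420.6 mol Ca²⁺.
(b) Mass: 420.6 × 147 = 61,830 g.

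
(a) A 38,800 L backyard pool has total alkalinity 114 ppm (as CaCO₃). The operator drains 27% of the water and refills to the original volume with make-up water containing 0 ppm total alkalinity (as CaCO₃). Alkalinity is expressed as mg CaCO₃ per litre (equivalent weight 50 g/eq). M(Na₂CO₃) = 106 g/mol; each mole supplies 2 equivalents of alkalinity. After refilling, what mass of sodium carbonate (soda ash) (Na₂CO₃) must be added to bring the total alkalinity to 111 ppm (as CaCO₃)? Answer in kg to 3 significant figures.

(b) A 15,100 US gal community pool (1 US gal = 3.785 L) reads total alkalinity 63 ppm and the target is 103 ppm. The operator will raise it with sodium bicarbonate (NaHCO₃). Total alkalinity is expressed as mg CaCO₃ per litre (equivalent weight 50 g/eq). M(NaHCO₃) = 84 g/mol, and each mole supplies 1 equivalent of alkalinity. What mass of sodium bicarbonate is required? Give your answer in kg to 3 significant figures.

(a) After draining 27% and refilling: 114 × 0.73 + 0 × 0.27 = 83.22 ppm.
(a) Deficit to target: 111 − 83.22 = 27.78 mg/L.
(a) As CaCO₃: 27.78 mg/L × 38,800 L = 1078 g; ÷ 50 g/eq ÷ 2 = 10.78 mol Na₂CO₃.
(a) Mass: 10.78 × 106 = 1143 g.

(b) Volume: 15,100 US gal × 3.785 L/gal = 57,154 L.
(b) Alkalinity to add: (103 − 63) = 40 mg/L as CaCO₃ × 57,154 L = 2286 g as CaCO₃.
(b) Equivalents: 2286 g ÷ 50 g/eq = 45.72 eq.
(b) NaHCO₃ supplies 1 eq per mole → 45.72 mol.
(b) Mass: 45.72 mol × 84 g/mol = 3841 g.

(a) 1.14 kg; (b) 3.84 kg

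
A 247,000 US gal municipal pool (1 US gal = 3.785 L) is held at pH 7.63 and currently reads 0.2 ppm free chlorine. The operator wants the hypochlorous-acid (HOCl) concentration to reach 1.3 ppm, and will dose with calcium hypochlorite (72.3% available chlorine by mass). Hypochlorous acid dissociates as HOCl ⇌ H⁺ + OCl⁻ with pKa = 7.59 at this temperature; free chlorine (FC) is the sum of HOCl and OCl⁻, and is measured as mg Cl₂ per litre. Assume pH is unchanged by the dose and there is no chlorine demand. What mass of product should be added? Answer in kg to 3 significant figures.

3.27 kg

Volume: 247,000 US gal × 3.785 L/gal = 934,895 L.
[OCl⁻]/[HOCl] = 10^(pH − pKa) = 10^(7.63 − 7.59) = 1.096; fraction as HOCl = 1/(1 + 1.096) = 0.477.
Free chlorine required for 1.3 ppm HOCl: 1.3 / 0.477 = 2.725 ppm.
FC to add: 2.725 − 0.2 = 2.525 mg/L as Cl₂.
Cl₂ equivalent: 2.525 mg/L × 934,895 L = 2361 g.
Product at 72.3% available Cl: 2361 / 0.723 = 3266 g.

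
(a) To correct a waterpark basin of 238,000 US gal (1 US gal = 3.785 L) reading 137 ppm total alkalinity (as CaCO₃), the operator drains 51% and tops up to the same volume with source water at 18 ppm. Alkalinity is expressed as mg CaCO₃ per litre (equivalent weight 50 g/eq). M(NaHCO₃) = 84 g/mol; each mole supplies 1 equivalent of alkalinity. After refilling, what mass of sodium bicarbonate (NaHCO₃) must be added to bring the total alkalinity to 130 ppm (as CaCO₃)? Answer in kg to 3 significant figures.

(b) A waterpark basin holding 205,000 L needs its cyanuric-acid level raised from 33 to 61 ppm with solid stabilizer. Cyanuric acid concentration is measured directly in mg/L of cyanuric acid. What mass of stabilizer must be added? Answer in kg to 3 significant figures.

(a) 81.3 kg; (b) 5.74 kg

(a) Volume: 238,000 US gal × 3.785 L/gal = 900,830 L.
(a) After draining 51% and refilling: 137 × 0.49 + 18 × 0.51 = 76.31 ppm.
(a) Deficit to target: 130 − 76.31 = 53.69 mg/L.
(a) As CaCO₃: 53.69 mg/L × 900,830 L = 48,370 g; ÷ 50 g/eq ÷ 1 = 967.3 mol NaHCO₃.
(a) Mass: 967.3 × 84 = 81,250 g.

(b) CYA to add: (61 − 33) = 28 mg/L × 205,000 L = 5740 g cyanuric acid.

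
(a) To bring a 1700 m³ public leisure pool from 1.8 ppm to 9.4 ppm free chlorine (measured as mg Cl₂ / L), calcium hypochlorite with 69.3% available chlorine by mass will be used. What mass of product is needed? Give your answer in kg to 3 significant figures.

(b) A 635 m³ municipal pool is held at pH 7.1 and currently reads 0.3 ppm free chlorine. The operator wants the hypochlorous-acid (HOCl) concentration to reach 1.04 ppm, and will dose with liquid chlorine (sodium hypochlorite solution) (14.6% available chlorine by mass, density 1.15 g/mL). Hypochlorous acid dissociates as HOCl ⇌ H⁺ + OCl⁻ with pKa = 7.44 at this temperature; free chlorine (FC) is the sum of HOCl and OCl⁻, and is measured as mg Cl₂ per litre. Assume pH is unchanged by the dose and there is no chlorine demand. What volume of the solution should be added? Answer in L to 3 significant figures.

(a) 18.6 kg; (b) 4.60 L

(a) Volume: 1700 m³ = 1,700,000 L.
(a) Chlorine deficit: 9.4 − 1.8 = 7.6 ppm = 7.6 mg/L as Cl₂.
(a) Cl₂ equivalent needed: 7.6 mg/L × 1,700,000 L = 12,920,000 mg = 12,920 g.
(a) Product at 69.3% available chlorine: 12,920 / 0.693 = 18,640 g.

(b) Volume: 635 m³ = 635,000 L.
(b) [OCl⁻]/[HOCl] = 10^(pH − pKa) = 10^(7.1 − 7.44) = 0.4571; fraction as HOCl = 1/(1 + 0.4571) = 0.6863.
(b) Free chlorine required for 1.04 ppm HOCl: 1.04 / 0.6863 = 1.515 ppm.
(b) FC to add: 1.515 − 0.3 = 1.215 mg/L as Cl₂.
(b) Cl₂ equivalent: 1.215 mg/L × 635,000 L = 771.8 g.
(b) Product at 14.6% available Cl: 771.8 / 0.146 = 5286 g.
(b) Volume: 5286 g ÷ 1.15 g/mL = 4597 mL.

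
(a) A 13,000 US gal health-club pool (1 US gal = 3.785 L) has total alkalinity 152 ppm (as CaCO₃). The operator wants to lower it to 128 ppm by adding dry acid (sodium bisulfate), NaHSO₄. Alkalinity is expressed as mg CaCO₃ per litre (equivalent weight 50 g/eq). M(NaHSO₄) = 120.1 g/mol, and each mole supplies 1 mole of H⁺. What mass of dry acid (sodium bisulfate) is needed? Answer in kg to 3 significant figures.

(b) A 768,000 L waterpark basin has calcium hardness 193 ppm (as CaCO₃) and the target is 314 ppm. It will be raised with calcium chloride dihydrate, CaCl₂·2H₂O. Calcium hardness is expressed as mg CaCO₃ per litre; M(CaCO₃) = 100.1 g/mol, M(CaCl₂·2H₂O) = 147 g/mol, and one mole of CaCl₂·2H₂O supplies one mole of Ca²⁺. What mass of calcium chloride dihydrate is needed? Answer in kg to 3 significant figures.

(a) 2.84 kg; (b) 136 kg

(a) Volume: 13,000 US gal × 3.785 L/gal = 49,205 L.
(a) Alkalinity to neutralize: (152 − 128) = 24 mg/L as CaCO₃ × 49,205 L = 1181 g as CaCO₃.
(a) Equivalents of H⁺ required: 1181 ÷ 50 g/eq = 23.62 eq = 23.62 mol NaHSO₄.
(a) Mass of NaHSO₄: 23.62 × 120.1 = 2837 g.

(b) Hardness to add: (314 − 193) = 121 mg/L as CaCO₃ × 768,000 L = 92,930 g as CaCO₃.
(b) Moles of Ca²⁺ (1 mol Ca²⁺ ≡ 1 mol CaCO₃): 92,930 / 100.1 g/mol = 928.4 mol.
(b) Mass of CaCl₂·2H₂O: 928.4 × 147 = 136,500 g.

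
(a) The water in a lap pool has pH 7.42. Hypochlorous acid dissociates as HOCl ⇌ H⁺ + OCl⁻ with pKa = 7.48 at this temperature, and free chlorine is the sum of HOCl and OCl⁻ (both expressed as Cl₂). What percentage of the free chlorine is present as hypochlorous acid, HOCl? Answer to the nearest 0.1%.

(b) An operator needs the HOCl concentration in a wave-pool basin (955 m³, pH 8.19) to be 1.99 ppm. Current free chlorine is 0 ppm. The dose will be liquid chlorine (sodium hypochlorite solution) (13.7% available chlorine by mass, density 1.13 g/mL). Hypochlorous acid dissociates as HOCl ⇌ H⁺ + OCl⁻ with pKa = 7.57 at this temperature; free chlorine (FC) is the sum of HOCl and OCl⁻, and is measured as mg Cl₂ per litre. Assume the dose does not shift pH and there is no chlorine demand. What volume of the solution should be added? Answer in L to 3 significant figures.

(a) 53.4%; (b) 63.5 L

(a) [OCl⁻]/[HOCl] = 10^(pH − pKa) = 10^(7.42 − 7.48) = 10^-0.06 = 0.871.
(a) Fraction as HOCl = 1 / (1 + 0.871) = 0.5345.

(b) Volume: 955 m³ = 955,000 L.
(b) [OCl⁻]/[HOCl] = 10^(pH − pKa) = 10^(8.19 − 7.57) = 4.169; fraction as HOCl = 1/(1 + 4.169) = 0.1935.
(b) Free chlorine required for 1.99 ppm HOCl: 1.99 / 0.1935 = 10.29 ppm.
(b) FC to add: 10.29 − 0 = 10.29 mg/L as Cl₂.
(b) Cl₂ equivalent: 10.29 mg/L × 955,000 L = 9823 g.
(b) Product at 13.7% available Cl: 9823 / 0.137 = 71,700 g.
(b) Volume: 71,700 g ÷ 1.13 g/mL = 63,450 mL.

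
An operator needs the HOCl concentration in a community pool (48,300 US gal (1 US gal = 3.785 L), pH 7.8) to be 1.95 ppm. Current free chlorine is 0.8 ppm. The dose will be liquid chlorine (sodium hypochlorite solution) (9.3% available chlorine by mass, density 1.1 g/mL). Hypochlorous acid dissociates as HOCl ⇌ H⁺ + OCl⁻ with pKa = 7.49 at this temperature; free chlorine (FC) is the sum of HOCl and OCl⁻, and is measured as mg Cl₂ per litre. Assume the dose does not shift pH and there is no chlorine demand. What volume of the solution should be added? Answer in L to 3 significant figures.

9.17 L

Volume: 48,300 US gal × 3.785 L/gal = 182,816 L.
[OCl⁻]/[HOCl] = 10^(pH − pKa) = 10^(7.8 − 7.49) = 2.042; fraction as HOCl = 1/(1 + 2.042) = 0.3288.
Free chlorine required for 1.95 ppm HOCl: 1.95 / 0.3288 = 5.931 ppm.
FC to add: 5.931 − 0.8 = 5.131 mg/L as Cl₂.
Cl₂ equivalent: 5.131 mg/L × 182,816 L = 938.1 g.
Product at 9.3% available Cl: 938.1 / 0.093 = 10,090 g.
Volume: 10,090 g ÷ 1.1 g/mL = 9170 mL.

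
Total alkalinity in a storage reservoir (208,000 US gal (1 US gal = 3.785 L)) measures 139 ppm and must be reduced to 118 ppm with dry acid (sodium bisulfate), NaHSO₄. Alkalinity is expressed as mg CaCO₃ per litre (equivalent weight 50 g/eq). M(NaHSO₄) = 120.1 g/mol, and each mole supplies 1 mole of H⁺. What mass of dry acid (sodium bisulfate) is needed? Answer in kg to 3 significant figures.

39.7 kg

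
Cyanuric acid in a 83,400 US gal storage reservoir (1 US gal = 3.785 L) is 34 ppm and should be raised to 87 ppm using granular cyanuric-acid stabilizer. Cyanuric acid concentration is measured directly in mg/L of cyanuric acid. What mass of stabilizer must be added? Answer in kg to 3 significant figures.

16.7 kg

Volume: 83,400 US gal × 3.785 L/gal = 315,669 L.
CYA to add: (87 − 34) = 53 mg/L × 315,669 L = 16,730 g cyanuric acid.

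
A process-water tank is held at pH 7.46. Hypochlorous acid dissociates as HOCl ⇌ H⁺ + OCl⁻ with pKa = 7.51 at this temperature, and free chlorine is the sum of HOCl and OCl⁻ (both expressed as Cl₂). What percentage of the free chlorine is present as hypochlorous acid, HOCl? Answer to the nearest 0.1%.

52.9%

[OCl⁻]/[HOCl] = 10^(pH − pKa) = 10^(7.46 − 7.51) = 10^-0.05 = 0.8913.
Fraction as HOCl = 1 / (1 + 0.8913) = 0.5288.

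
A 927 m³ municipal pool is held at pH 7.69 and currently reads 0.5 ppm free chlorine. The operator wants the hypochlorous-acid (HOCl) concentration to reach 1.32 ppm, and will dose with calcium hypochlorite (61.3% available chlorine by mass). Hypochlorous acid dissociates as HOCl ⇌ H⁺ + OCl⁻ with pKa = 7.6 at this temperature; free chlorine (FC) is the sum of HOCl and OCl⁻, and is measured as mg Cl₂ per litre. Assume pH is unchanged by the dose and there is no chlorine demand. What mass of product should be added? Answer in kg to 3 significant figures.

Volume: 927 m³ = 927,000 L.
[OCl⁻]/[HOCl] = 10^(pH − pKa) = 10^(7.69 − 7.6) = 1.23; fraction as HOCl = 1/(1 + 1.23) = 0.4484.
Free chlorine required for 1.32 ppm HOCl: 1.32 / 0.4484 = 2.944 ppm.
FC to add: 2.944 − 0.5 = 2.444 mg/L as Cl₂.
Cl₂ equivalent: 2.444 mg/L × 927,000 L = 2266 g.
Product at 61.3% available Cl: 2266 / 0.613 = 3696 g.

3.70 kg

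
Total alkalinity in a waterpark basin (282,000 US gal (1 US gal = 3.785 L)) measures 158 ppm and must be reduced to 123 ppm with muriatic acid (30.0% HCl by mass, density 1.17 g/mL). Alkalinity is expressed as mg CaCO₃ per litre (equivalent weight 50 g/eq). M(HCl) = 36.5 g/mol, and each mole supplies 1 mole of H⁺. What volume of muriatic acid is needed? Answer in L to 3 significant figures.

77.7 L

Volume: 282,000 US gal × 3.785 L/gal = 1,067,370 L.
Alkalinity to neutralize: (158 − 123) = 35 mg/L as CaCO₃ × 1,067,370 L = 37,360 g as CaCO₃.
Equivalents of H⁺ required: 37,360 ÷ 50 g/eq = 747.2 eq = 747.2 mol HCl.
Mass of HCl: 747.2 × 36.5 = 27,270 g.
Mass of 30.0% solution: 27,270 / 0.3 = 90,900 g.
Volume: 90,900 g ÷ 1.17 g/mL = 77,700 mL.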